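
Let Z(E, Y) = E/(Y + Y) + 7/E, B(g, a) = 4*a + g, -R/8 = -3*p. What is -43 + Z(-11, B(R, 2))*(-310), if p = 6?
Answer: 276699/1672 ≈ 165.49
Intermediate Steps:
R = 144 (R = -(-24)*6 = -8*(-18) = 144)
B(g, a) = g + 4*a
Z(E, Y) = 7/E + E/(2*Y) (Z(E, Y) = E/((2*Y)) + 7/E = E*(1/(2*Y)) + 7/E = E/(2*Y) + 7/E = 7/E + E/(2*Y))
-43 + Z(-11, B(R, 2))*(-310) = -43 + (7/(-11) + (½)*(-11)/(144 + 4*2))*(-310) = -43 + (7*(-1/11) + (½)*(-11)/(144 + 8))*(-310) = -43 + (-7/11 + (½)*(-11)/152)*(-310) = -43 + (-7/11 + (½)*(-11)*(1/152))*(-310) = -43 + (-7/11 - 11/304)*(-310) = -43 - 2249/3344*(-310) = -43 + 348595/1672 = 276699/1672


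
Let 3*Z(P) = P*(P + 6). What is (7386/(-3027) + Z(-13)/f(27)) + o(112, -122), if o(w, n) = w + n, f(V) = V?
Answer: -924893/81729 ≈ -11.317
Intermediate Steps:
o(w, n) = n + w
Z(P) = P*(6 + P)/3 (Z(P) = (P*(P + 6))/3 = (P*(6 + P))/3 = P*(6 + P)/3)
(7386/(-3027) + Z(-13)/f(27)) + o(112, -122) = (7386/(-3027) + ((1/3)*(-13)*(6 - 13))/27) + (-122 + 112) = (7386*(-1/3027) + ((1/3)*(-13)*(-7))*(1/27)) - 10 = (-2462/1009 + (91/3)*(1/27)) - 10 = (-2462/1009 + 91/81) - 10 = -107603/81729 - 10 = -924893/81729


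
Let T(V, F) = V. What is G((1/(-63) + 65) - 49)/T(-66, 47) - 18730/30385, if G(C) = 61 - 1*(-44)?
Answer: -295107/133694 ≈ -2.2073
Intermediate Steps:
G(C) = 105 (G(C) = 61 + 44 = 105)
G((1/(-63) + 65) - 49)/T(-66, 47) - 18730/30385 = 105/(-66) - 18730/30385 = 105*(-1/66) - 18730*1/30385 = -35/22 - 3746/6077 = -295107/133694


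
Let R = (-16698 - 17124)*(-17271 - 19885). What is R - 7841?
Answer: 1256682391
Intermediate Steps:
R = 1256690232 (R = -33822*(-37156) = 1256690232)
R - 7841 = 1256690232 - 7841 = 1256682391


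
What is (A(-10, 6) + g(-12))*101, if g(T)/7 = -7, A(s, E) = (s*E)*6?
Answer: -41309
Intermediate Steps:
A(s, E) = 6*E*s (A(s, E) = (E*s)*6 = 6*E*s)
g(T) = -49 (g(T) = 7*(-7) = -49)
(A(-10, 6) + g(-12))*101 = (6*6*(-10) - 49)*101 = (-360 - 49)*101 = -409*101 = -41309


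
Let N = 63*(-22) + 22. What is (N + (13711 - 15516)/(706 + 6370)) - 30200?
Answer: -223348669/7076 ≈ -31564.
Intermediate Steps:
N = -1364 (N = -1386 + 22 = -1364)
(N + (13711 - 15516)/(706 + 6370)) - 30200 = (-1364 + (13711 - 15516)/(706 + 6370)) - 30200 = (-1364 - 1805/7076) - 30200 = -9653469/7076 - 30200 = -223348669/7076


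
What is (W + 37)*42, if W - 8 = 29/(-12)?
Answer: 3577/2 ≈ 1788.5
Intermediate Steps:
W = 67/12 (W = 8 + 29/(-12) = 8 + 29*(-1/12) = 8 - 29/12 = 67/12 ≈ 5.5833)
(W + 37)*42 = (67/12 + 37)*42 = (511/12)*42 = 3577/2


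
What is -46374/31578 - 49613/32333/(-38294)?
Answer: -9569476769339/6516435564226 ≈ -1.4685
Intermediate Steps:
-46374/31578 - 49613/32333/(-38294) = -46374*1/31578 - 49613*1/32333*(-1/38294) = -7729/5263 - 49613/32333*(-1/38294) = -7729/5263 + 49613/1238159902 = -9569476769339/6516435564226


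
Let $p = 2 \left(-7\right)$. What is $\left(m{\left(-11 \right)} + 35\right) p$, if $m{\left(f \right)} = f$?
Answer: $-336$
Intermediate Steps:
$p = -14$
$\left(m{\left(-11 \right)} + 35\right) p = \left(-11 + 35\right) \left(-14\right) = 24 \left(-14\right) = -336$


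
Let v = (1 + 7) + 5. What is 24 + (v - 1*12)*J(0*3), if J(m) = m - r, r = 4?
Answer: 20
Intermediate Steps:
v = 13 (v = 8 + 5 = 13)
J(m) = -4 + m (J(m) = m - 1*4 = m - 4 = -4 + m)
24 + (v - 1*12)*J(0*3) = 24 + (13 - 1*12)*(-4 + 0*3) = 24 + (13 - 12)*(-4 + 0) = 24 + 1*(-4) = 24 - 4 = 20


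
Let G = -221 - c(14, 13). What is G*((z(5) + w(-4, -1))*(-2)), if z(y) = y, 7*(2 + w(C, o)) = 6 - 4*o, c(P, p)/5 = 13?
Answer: 17732/7 ≈ 2533.1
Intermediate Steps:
c(P, p) = 65 (c(P, p) = 5*13 = 65)
w(C, o) = -8/7 - 4*o/7 (w(C, o) = -2 + (6 - 4*o)/7 = -2 + (6/7 - 4*o/7) = -8/7 - 4*o/7)
G = -286 (G = -221 - 1*65 = -221 - 65 = -286)
G*((z(5) + w(-4, -1))*(-2)) = -286*(5 + (-8/7 - 4/7*(-1)))*(-2) = -286*(5 + (-8/7 + 4/7))*(-2) = -286*(5 - 4/7)*(-2) = -8866*(-2)/7 = -286*(-62/7) = 17732/7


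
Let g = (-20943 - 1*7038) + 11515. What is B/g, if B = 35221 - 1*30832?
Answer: -4389/16466 ≈ -0.26655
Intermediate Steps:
B = 4389 (B = 35221 - 30832 = 4389)
g = -16466 (g = (-20943 - 7038) + 11515 = -27981 + 11515 = -16466)
B/g = 4389/(-16466) = 4389*(-1/16466) = -4389/16466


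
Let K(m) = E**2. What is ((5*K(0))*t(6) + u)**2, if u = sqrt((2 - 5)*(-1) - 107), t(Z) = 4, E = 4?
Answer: 102296 + 1280*I*sqrt(26) ≈ 1.023e+5 + 6526.7*I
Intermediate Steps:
K(m) = 16 (K(m) = 4**2 = 16)
u = 2*I*sqrt(26) (u = sqrt(-3*(-1) - 107) = sqrt(3 - 107) = sqrt(-104) = 2*I*sqrt(26) ≈ 10.198*I)
((5*K(0))*t(6) + u)**2 = ((5*16)*4 + 2*I*sqrt(26))**2 = (80*4 + 2*I*sqrt(26))**2 = (320 + 2*I*sqrt(26))**2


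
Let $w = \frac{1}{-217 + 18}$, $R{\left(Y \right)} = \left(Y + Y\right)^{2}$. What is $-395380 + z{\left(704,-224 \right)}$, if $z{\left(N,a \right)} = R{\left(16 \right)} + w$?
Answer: $- \frac{78476845}{199} \approx -3.9436 \cdot 10^{5}$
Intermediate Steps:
$R{\left(Y \right)} = 4 Y^{2}$ ($R{\left(Y \right)} = \left(2 Y\right)^{2} = 4 Y^{2}$)
$w = - \frac{1}{199}$ ($w = \frac{1}{-199} = - \frac{1}{199} \approx -0.0050251$)
$z{\left(N,a \right)} = \frac{203775}{199}$ ($z{\left(N,a \right)} = 4 \cdot 16^{2} - \frac{1}{199} = 4 \cdot 256 - \frac{1}{199} = 1024 - \frac{1}{199} = \frac{203775}{199}$)
$-395380 + z{\left(704,-224 \right)} = -395380 + \frac{203775}{199} = - \frac{78476845}{199}$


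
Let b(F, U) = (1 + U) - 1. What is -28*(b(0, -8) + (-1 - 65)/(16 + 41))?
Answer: 4872/19 ≈ 256.42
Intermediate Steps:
b(F, U) = U
-28*(b(0, -8) + (-1 - 65)/(16 + 41)) = -28*(-8 + (-1 - 65)/(16 + 41)) = -28*(-8 - 66/57) = -28*(-8 - 66*1/57) = -28*(-8 - 22/19) = -28*(-174/19) = 4872/19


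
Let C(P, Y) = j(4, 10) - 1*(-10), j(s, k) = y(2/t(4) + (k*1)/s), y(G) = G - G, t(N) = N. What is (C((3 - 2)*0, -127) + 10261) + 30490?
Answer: 40761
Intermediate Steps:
y(G) = 0
j(s, k) = 0
C(P, Y) = 10 (C(P, Y) = 0 - 1*(-10) = 0 + 10 = 10)
(C((3 - 2)*0, -127) + 10261) + 30490 = (10 + 10261) + 30490 = 10271 + 30490 = 40761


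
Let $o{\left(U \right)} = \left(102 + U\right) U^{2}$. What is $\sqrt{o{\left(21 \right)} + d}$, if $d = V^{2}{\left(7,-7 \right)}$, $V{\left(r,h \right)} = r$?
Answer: $14 \sqrt{277} \approx 233.01$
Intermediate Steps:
$o{\left(U \right)} = U^{2} \left(102 + U\right)$
$d = 49$ ($d = 7^{2} = 49$)
$\sqrt{o{\left(21 \right)} + d} = \sqrt{21^{2} \left(102 + 21\right) + 49} = \sqrt{441 \cdot 123 + 49} = \sqrt{54243 + 49} = \sqrt{54292} = 14 \sqrt{277}$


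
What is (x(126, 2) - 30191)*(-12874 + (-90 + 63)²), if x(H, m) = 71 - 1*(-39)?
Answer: 365333745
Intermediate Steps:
x(H, m) = 110 (x(H, m) = 71 + 39 = 110)
(x(126, 2) - 30191)*(-12874 + (-90 + 63)²) = (110 - 30191)*(-12874 + (-90 + 63)²) = -30081*(-12874 + (-27)²) = -30081*(-12874 + 729) = -30081*(-12145) = 365333745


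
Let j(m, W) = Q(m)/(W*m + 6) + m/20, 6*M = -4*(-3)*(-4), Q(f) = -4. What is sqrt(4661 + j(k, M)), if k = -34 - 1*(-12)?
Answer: sqrt(3858844990)/910 ≈ 68.263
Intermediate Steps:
k = -22 (k = -34 + 12 = -22)
M = -8 (M = (-4*(-3)*(-4))/6 = (12*(-4))/6 = (1/6)*(-48) = -8)
j(m, W) = -4/(6 + W*m) + m/20 (j(m, W) = -4/(W*m + 6) + m/20 = -4/(6 + W*m) + m*(1/20) = -4/(6 + W*m) + m/20)
sqrt(4661 + j(k, M)) = sqrt(4661 + (-80 + 6*(-22) - 8*(-22)**2)/(20*(6 - 8*(-22)))) = sqrt(4661 + (-80 - 132 - 8*484)/(20*(6 + 176))) = sqrt(4661 + (1/20)*(-80 - 132 - 3872)/182) = sqrt(4661 + (1/20)*(1/182)*(-4084)) = sqrt(4661 - 1021/910) = sqrt(4240489/910) = sqrt(3858844990)/910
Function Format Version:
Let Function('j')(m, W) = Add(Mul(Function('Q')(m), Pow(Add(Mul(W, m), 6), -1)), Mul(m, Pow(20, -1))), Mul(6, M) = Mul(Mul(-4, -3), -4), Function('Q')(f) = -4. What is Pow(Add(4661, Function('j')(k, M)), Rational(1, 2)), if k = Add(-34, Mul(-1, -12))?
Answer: Mul(Rational(1, 910), Pow(3858844990, Rational(1, 2))) ≈ 68.263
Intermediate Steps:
k = -22 (k = Add(-34, 12) = -22)
M = -8 (M = Mul(Rational(1, 6), Mul(Mul(-4, -3), -4)) = Mul(Rational(1, 6), Mul(12, -4)) = Mul(Rational(1, 6), -48) = -8)
Function('j')(m, W) = Add(Mul(-4, Pow(Add(6, Mul(W, m)), -1)), Mul(Rational(1, 20), m)) (Function('j')(m, W) = Add(Mul(-4, Pow(Add(Mul(W, m), 6), -1)), Mul(m, Pow(20, -1))) = Add(Mul(-4, Pow(Add(6, Mul(W, m)), -1)), Mul(m, Rational(1, 20))) = Add(Mul(-4, Pow(Add(6, Mul(W, m)), -1)), Mul(Rational(1, 20), m)))
Pow(Add(4661, Function('j')(k, M)), Rational(1, 2)) = Pow(Add(4661, Mul(Rational(1, 20), Pow(Add(6, Mul(-8, -22)), -1), Add(-80, Mul(6, -22), Mul(-8, Pow(-22, 2))))), Rational(1, 2)) = Pow(Add(4661, Mul(Rational(1, 20), Pow(Add(6, 176), -1), Add(-80, -132, Mul(-8, 484)))), Rational(1, 2)) = Pow(Add(4661, Mul(Rational(1, 20), Pow(182, -1), Add(-80, -132, -3872))), Rational(1, 2)) = Pow(Add(4661, Mul(Rational(1, 20), Rational(1, 182), -4084)), Rational(1, 2)) = Pow(Add(4661, Rational(-1021, 910)), Rational(1, 2)) = Pow(Rational(4240489, 910), Rational(1, 2)) = Mul(Rational(1, 910), Pow(3858844990, Rational(1, 2)))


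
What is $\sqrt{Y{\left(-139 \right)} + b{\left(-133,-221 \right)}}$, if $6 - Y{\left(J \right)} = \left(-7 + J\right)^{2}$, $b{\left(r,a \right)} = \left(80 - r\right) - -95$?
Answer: $i \sqrt{21002} \approx 144.92 i$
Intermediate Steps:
$b{\left(r,a \right)} = 175 - r$ ($b{\left(r,a \right)} = \left(80 - r\right) + 95 = 175 - r$)
$Y{\left(J \right)} = 6 - \left(-7 + J\right)^{2}$
$\sqrt{Y{\left(-139 \right)} + b{\left(-133,-221 \right)}} = \sqrt{\left(6 - \left(-7 - 139\right)^{2}\right) + \left(175 - -133\right)} = \sqrt{\left(6 - \left(-146\right)^{2}\right) + \left(175 + 133\right)} = \sqrt{\left(6 - 21316\right) + 308} = \sqrt{-21310 + 308} = \sqrt{-21002} = i \sqrt{21002}$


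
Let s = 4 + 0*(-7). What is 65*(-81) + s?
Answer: -5261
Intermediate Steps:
s = 4 (s = 4 + 0 = 4)
65*(-81) + s = 65*(-81) + 4 = -5265 + 4 = -5261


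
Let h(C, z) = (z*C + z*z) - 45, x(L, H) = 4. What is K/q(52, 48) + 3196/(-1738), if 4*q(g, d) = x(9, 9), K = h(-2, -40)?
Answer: 1419217/869 ≈ 1633.2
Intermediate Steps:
h(C, z) = -45 + z² + C*z (h(C, z) = (C*z + z²) - 45 = (z² + C*z) - 45 = -45 + z² + C*z)
K = 1635 (K = -45 + (-40)² - 2*(-40) = -45 + 1600 + 80 = 1635)
q(g, d) = 1 (q(g, d) = (¼)*4 = 1)
K/q(52, 48) + 3196/(-1738) = 1635/1 + 3196/(-1738) = 1635*1 + 3196*(-1/1738) = 1635 - 1598/869 = 1419217/869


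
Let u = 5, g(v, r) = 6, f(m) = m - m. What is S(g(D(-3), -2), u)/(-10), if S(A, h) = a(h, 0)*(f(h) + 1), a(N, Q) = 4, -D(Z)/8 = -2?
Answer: -⅖ ≈ -0.40000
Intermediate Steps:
D(Z) = 16 (D(Z) = -8*(-2) = 16)
f(m) = 0
S(A, h) = 4 (S(A, h) = 4*(0 + 1) = 4*1 = 4)
S(g(D(-3), -2), u)/(-10) = 4/(-10) = 4*(-⅒) = -⅖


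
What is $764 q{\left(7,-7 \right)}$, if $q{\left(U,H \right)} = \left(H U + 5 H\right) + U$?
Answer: $-58828$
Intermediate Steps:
$q{\left(U,H \right)} = U + 5 H + H U$ ($q{\left(U,H \right)} = \left(5 H + H U\right) + U = U + 5 H + H U$)
$764 q{\left(7,-7 \right)} = 764 \left(7 + 5 \left(-7\right) - 49\right) = 764 \left(7 - 35 - 49\right) = 764 \left(-77\right) = -58828$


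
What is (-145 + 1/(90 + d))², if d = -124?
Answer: 24314761/1156 ≈ 21034.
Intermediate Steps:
(-145 + 1/(90 + d))² = (-145 + 1/(90 - 124))² = (-145 + 1/(-34))² = (-145 - 1/34)² = (-4931/34)² = 24314761/1156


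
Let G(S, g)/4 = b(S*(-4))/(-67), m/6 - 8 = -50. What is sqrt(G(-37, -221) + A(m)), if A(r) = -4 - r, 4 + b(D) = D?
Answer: 2*sqrt(268670)/67 ≈ 15.473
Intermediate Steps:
m = -252 (m = 48 + 6*(-50) = 48 - 300 = -252)
b(D) = -4 + D
G(S, g) = 16/67 + 16*S/67 (G(S, g) = 4*((-4 + S*(-4))/(-67)) = 4*((-4 - 4*S)*(-1/67)) = 4*(4/67 + 4*S/67) = 16/67 + 16*S/67)
sqrt(G(-37, -221) + A(m)) = sqrt((16/67 + (16/67)*(-37)) + (-4 - 1*(-252))) = sqrt((16/67 - 592/67) + (-4 + 252)) = sqrt(-576/67 + 248) = sqrt(16040/67) = 2*sqrt(268670)/67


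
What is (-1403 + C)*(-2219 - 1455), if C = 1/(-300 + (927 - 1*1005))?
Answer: 974225395/189 ≈ 5.1546e+6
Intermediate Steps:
C = -1/378 (C = 1/(-300 + (927 - 1005)) = 1/(-300 - 78) = 1/(-378) = -1/378 ≈ -0.0026455)
(-1403 + C)*(-2219 - 1455) = (-1403 - 1/378)*(-2219 - 1455) = -530335/378*(-3674) = 974225395/189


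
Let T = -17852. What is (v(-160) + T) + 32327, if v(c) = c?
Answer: 14315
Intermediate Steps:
(v(-160) + T) + 32327 = (-160 - 17852) + 32327 = -18012 + 32327 = 14315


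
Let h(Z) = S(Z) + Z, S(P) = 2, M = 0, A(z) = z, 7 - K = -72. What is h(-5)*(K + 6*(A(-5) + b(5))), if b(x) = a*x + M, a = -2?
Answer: 33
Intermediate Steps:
K = 79 (K = 7 - 1*(-72) = 7 + 72 = 79)
b(x) = -2*x (b(x) = -2*x + 0 = -2*x)
h(Z) = 2 + Z
h(-5)*(K + 6*(A(-5) + b(5))) = (2 - 5)*(79 + 6*(-5 - 2*5)) = -3*(79 + 6*(-5 - 10)) = -3*(79 + 6*(-15)) = -3*(79 - 90) = -3*(-11) = 33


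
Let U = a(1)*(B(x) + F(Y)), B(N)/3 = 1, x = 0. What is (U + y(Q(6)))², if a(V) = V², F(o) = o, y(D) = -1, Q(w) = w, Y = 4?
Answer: 36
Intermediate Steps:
B(N) = 3 (B(N) = 3*1 = 3)
U = 7 (U = 1²*(3 + 4) = 1*7 = 7)
(U + y(Q(6)))² = (7 - 1)² = 6² = 36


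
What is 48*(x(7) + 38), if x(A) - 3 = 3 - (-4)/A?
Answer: 14976/7 ≈ 2139.4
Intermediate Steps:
x(A) = 6 + 4/A (x(A) = 3 + (3 - (-4)/A) = 3 + (3 + 4/A) = 6 + 4/A)
48*(x(7) + 38) = 48*((6 + 4/7) + 38) = 48*(46/7 + 38) = 48*(312/7) = 14976/7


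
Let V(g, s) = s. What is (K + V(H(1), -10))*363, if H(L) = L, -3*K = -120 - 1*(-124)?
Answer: -4114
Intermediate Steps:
K = -4/3 (K = -(-120 - 1*(-124))/3 = -(-120 + 124)/3 = -⅓*4 = -4/3 ≈ -1.3333)
(K + V(H(1), -10))*363 = (-4/3 - 10)*363 = -34/3*363 = -4114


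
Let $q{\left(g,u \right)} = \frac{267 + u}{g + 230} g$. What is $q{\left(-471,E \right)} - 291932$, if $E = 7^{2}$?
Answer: $- \frac{70206776}{241} \approx -2.9131 \cdot 10^{5}$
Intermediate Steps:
$E = 49$
$q{\left(g,u \right)} = \frac{g \left(267 + u\right)}{230 + g}$ ($q{\left(g,u \right)} = \frac{267 + u}{230 + g} g = \frac{g \left(267 + u\right)}{230 + g}$)
$q{\left(-471,E \right)} - 291932 = - \frac{471 \left(267 + 49\right)}{230 - 471} - 291932 = \left(-471\right) \frac{1}{-241} \cdot 316 - 291932 = \left(-471\right) \left(- \frac{1}{241}\right) 316 - 291932 = \frac{148836}{241} - 291932 = - \frac{70206776}{241}$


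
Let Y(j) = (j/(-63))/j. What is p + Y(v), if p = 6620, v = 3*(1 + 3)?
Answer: 417059/63 ≈ 6620.0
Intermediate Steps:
v = 12 (v = 3*4 = 12)
Y(j) = -1/63 (Y(j) = (j*(-1/63))/j = (-j/63)/j = -1/63)
p + Y(v) = 6620 - 1/63 = 417059/63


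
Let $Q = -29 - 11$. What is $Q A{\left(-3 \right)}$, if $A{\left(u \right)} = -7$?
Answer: $280$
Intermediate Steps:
$Q = -40$ ($Q = -29 - 11 = -40$)
$Q A{\left(-3 \right)} = \left(-40\right) \left(-7\right) = 280$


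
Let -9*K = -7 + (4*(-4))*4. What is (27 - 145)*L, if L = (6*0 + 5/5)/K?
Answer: -1062/71 ≈ -14.958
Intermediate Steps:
K = 71/9 (K = -(-7 + (4*(-4))*4)/9 = -(-7 - 16*4)/9 = -(-7 - 64)/9 = -1/9*(-71) = 71/9 ≈ 7.8889)
L = 9/71 (L = (6*0 + 5/5)/(71/9) = (0 + 5*(1/5))*(9/71) = (0 + 1)*(9/71) = 1*(9/71) = 9/71 ≈ 0.12676)
(27 - 145)*L = (27 - 145)*(9/71) = -118*9/71 = -1062/71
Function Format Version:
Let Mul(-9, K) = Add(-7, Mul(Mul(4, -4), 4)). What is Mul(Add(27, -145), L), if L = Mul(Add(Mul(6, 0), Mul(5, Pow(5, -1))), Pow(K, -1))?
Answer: Rational(-1062, 71) ≈ -14.958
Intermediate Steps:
K = Rational(71, 9) (K = Mul(Rational(-1, 9), Add(-7, Mul(Mul(4, -4), 4))) = Mul(Rational(-1, 9), Add(-7, Mul(-16, 4))) = Mul(Rational(-1, 9), Add(-7, -64)) = Mul(Rational(-1, 9), -71) = Rational(71, 9) ≈ 7.8889)
L = Rational(9, 71) (L = Mul(Add(Mul(6, 0), Mul(5, Pow(5, -1))), Pow(Rational(71, 9), -1)) = Mul(Add(0, Mul(5, Rational(1, 5))), Rational(9, 71)) = Mul(Add(0, 1), Rational(9, 71)) = Mul(1, Rational(9, 71)) = Rational(9, 71) ≈ 0.12676)
Mul(Add(27, -145), L) = Mul(Add(27, -145), Rational(9, 71)) = Mul(-118, Rational(9, 71)) = Rational(-1062, 71)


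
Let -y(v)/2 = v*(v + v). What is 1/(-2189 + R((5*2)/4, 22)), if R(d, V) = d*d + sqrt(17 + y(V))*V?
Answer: -34924/91091097 - 352*I*sqrt(1919)/91091097 ≈ -0.0003834 - 0.00016928*I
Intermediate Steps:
y(v) = -4*v**2 (y(v) = -2*v*(v + v) = -2*v*2*v = -4*v**2)
R(d, V) = d**2 + V*sqrt(17 - 4*V**2) (R(d, V) = d*d + sqrt(17 - 4*V**2)*V = d**2 + V*sqrt(17 - 4*V**2))
1/(-2189 + R((5*2)/4, 22)) = 1/(-2189 + (((5*2)/4)**2 + 22*sqrt(17 - 4*22**2))) = 1/(-2189 + ((10*(1/4))**2 + 22*sqrt(17 - 4*484))) = 1/(-2189 + ((5/2)**2 + 22*sqrt(17 - 1936))) = 1/(-2189 + (25/4 + 22*sqrt(-1919))) = 1/(-2189 + (25/4 + 22*(I*sqrt(1919)))) = 1/(-2189 + (25/4 + 22*I*sqrt(1919))) = 1/(-8731/4 + 22*I*sqrt(1919))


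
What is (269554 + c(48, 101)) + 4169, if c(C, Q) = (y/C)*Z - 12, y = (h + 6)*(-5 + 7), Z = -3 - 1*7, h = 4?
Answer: 1642241/6 ≈ 2.7371e+5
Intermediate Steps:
Z = -10 (Z = -3 - 7 = -10)
y = 20 (y = (4 + 6)*(-5 + 7) = 10*2 = 20)
c(C, Q) = -12 - 200/C (c(C, Q) = (20/C)*(-10) - 12 = -200/C - 12 = -12 - 200/C)
(269554 + c(48, 101)) + 4169 = (269554 + (-12 - 200/48)) + 4169 = (269554 + (-12 - 200*1/48)) + 4169 = (269554 + (-12 - 25/6)) + 4169 = (269554 - 97/6) + 4169 = 1617227/6 + 4169 = 1642241/6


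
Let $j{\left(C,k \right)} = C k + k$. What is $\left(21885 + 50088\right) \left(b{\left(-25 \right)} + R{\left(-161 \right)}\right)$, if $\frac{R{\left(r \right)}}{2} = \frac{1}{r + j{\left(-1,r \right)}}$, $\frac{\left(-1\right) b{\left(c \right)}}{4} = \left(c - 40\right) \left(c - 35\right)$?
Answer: $- \frac{180767530746}{161} \approx -1.1228 \cdot 10^{9}$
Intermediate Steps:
$b{\left(c \right)} = - 4 \left(-40 + c\right) \left(-35 + c\right)$ ($b{\left(c \right)} = - 4 \left(c - 40\right) \left(c - 35\right) = - 4 \left(-40 + c\right) \left(-35 + c\right)$)
$j{\left(C,k \right)} = k + C k$
$R{\left(r \right)} = \frac{2}{r}$ ($R{\left(r \right)} = \frac{2}{r + r \left(1 - 1\right)} = \frac{2}{r + r 0} = \frac{2}{r + 0} = \frac{2}{r}$)
$\left(21885 + 50088\right) \left(b{\left(-25 \right)} + R{\left(-161 \right)}\right) = \left(21885 + 50088\right) \left(\left(-5600 - 4 \left(-25\right)^{2} + 300 \left(-25\right)\right) + \frac{2}{-161}\right) = 71973 \left(\left(-5600 - 2500 - 7500\right) + 2 \left(- \frac{1}{161}\right)\right) = 71973 \left(\left(-5600 - 2500 - 7500\right) - \frac{2}{161}\right) = 71973 \left(-15600 - \frac{2}{161}\right) = 71973 \left(- \frac{2511602}{161}\right) = - \frac{180767530746}{161}$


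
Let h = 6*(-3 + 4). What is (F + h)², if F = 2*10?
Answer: 676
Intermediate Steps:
F = 20
h = 6 (h = 6*1 = 6)
(F + h)² = (20 + 6)² = 26² = 676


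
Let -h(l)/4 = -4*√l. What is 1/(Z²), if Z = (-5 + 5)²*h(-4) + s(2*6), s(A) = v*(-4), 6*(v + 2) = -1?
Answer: 9/676 ≈ 0.013314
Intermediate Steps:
v = -13/6 (v = -2 + (⅙)*(-1) = -2 - ⅙ = -13/6 ≈ -2.1667)
s(A) = 26/3 (s(A) = -13/6*(-4) = 26/3)
h(l) = 16*√l (h(l) = -(-16)*√l = 16*√l)
Z = 26/3 (Z = (-5 + 5)²*(16*√(-4)) + 26/3 = 0²*(16*(2*I)) + 26/3 = 0*(32*I) + 26/3 = 0 + 26/3 = 26/3 ≈ 8.6667)
1/(Z²) = 1/((26/3)²) = 1/(676/9) = 9/676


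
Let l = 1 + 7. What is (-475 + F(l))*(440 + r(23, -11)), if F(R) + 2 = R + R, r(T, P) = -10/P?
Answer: -2235850/11 ≈ -2.0326e+5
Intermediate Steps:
l = 8
F(R) = -2 + 2*R (F(R) = -2 + (R + R) = -2 + 2*R)
(-475 + F(l))*(440 + r(23, -11)) = (-475 + (-2 + 2*8))*(440 - 10/(-11)) = (-475 + (-2 + 16))*(440 - 10*(-1/11)) = (-475 + 14)*(440 + 10/11) = -461*4850/11 = -2235850/11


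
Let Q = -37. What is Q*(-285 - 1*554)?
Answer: 31043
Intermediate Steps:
Q*(-285 - 1*554) = -37*(-285 - 1*554) = -37*(-285 - 554) = -37*(-839) = 31043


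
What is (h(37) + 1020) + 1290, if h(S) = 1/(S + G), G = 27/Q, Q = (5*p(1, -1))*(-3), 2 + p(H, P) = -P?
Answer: 448145/194 ≈ 2310.0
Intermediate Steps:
p(H, P) = -2 - P
Q = 15 (Q = (5*(-2 - 1*(-1)))*(-3) = (5*(-2 + 1))*(-3) = (5*(-1))*(-3) = -5*(-3) = 15)
G = 9/5 (G = 27/15 = 27*(1/15) = 9/5 ≈ 1.8000)
h(S) = 1/(9/5 + S) (h(S) = 1/(S + 9/5) = 1/(9/5 + S))
(h(37) + 1020) + 1290 = (5/(9 + 5*37) + 1020) + 1290 = (5/(9 + 185) + 1020) + 1290 = (5/194 + 1020) + 1290 = 197885/194 + 1290 = 448145/194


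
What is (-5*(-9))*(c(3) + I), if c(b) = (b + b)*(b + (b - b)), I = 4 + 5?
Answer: 1215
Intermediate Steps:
I = 9
c(b) = 2*b² (c(b) = (2*b)*(b + 0) = (2*b)*b = 2*b²)
(-5*(-9))*(c(3) + I) = (-5*(-9))*(2*3² + 9) = 45*(2*9 + 9) = 45*(18 + 9) = 45*27 = 1215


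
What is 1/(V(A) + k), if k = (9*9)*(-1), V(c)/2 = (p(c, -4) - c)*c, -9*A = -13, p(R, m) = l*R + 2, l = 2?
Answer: -81/5755 ≈ -0.014075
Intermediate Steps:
p(R, m) = 2 + 2*R (p(R, m) = 2*R + 2 = 2 + 2*R)
A = 13/9 (A = -1/9*(-13) = 13/9 ≈ 1.4444)
V(c) = 2*c*(2 + c) (V(c) = 2*(((2 + 2*c) - c)*c) = 2*((2 + c)*c) = 2*(c*(2 + c)) = 2*c*(2 + c))
k = -81 (k = 81*(-1) = -81)
1/(V(A) + k) = 1/(2*(13/9)*(2 + 13/9) - 81) = 1/(2*(13/9)*(31/9) - 81) = 1/(806/81 - 81) = 1/(-5755/81) = -81/5755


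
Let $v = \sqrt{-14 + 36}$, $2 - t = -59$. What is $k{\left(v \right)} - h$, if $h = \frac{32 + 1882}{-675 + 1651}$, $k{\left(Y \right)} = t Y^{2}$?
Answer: $\frac{653939}{488} \approx 1340.0$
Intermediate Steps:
$t = 61$ ($t = 2 - -59 = 2 + 59 = 61$)
$v = \sqrt{22} \approx 4.6904$
$k{\left(Y \right)} = 61 Y^{2}$
$h = \frac{957}{488}$ ($h = \frac{1914}{976} = 1914 \cdot \frac{1}{976} = \frac{957}{488} \approx 1.9611$)
$k{\left(v \right)} - h = 61 \left(\sqrt{22}\right)^{2} - \frac{957}{488} = 61 \cdot 22 - \frac{957}{488} = 1342 - \frac{957}{488} = \frac{653939}{488}$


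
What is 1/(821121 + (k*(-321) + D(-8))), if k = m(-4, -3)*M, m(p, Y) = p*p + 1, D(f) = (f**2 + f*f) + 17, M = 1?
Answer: 1/815809 ≈ 1.2258e-6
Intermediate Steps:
D(f) = 17 + 2*f**2 (D(f) = (f**2 + f**2) + 17 = 2*f**2 + 17 = 17 + 2*f**2)
m(p, Y) = 1 + p**2 (m(p, Y) = p**2 + 1 = 1 + p**2)
k = 17 (k = (1 + (-4)**2)*1 = (1 + 16)*1 = 17*1 = 17)
1/(821121 + (k*(-321) + D(-8))) = 1/(821121 + (17*(-321) + (17 + 2*(-8)**2))) = 1/(821121 + (-5457 + (17 + 2*64))) = 1/(821121 + (-5457 + (17 + 128))) = 1/(821121 + (-5457 + 145)) = 1/(821121 - 5312) = 1/815809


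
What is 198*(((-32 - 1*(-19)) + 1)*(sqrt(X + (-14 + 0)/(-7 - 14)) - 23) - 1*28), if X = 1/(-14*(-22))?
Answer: 49104 - 36*sqrt(142989)/7 ≈ 47159.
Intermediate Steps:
X = 1/308 (X = -1/14*(-1/22) = 1/308 ≈ 0.0032468)
198*(((-32 - 1*(-19)) + 1)*(sqrt(X + (-14 + 0)/(-7 - 14)) - 23) - 1*28) = 198*(((-32 - 1*(-19)) + 1)*(sqrt(1/308 + (-14 + 0)/(-7 - 14)) - 23) - 1*28) = 198*(((-32 + 19) + 1)*(sqrt(1/308 - 14/(-21)) - 23) - 28) = 198*((-13 + 1)*(sqrt(1/308 - 14*(-1/21)) - 23) - 28) = 198*(-12*(sqrt(1/308 + 2/3) - 23) - 28) = 198*(-12*(sqrt(619/924) - 23) - 28) = 198*(-12*(sqrt(142989)/462 - 23) - 28) = 198*(-12*(-23 + sqrt(142989)/462) - 28) = 198*((276 - 2*sqrt(142989)/77) - 28) = 198*(248 - 2*sqrt(142989)/77) = 49104 - 36*sqrt(142989)/7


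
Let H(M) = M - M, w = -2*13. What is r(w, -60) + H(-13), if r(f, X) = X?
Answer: -60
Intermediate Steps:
w = -26
H(M) = 0
r(w, -60) + H(-13) = -60 + 0 = -60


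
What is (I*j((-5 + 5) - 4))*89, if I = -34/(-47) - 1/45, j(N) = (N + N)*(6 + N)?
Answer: -2111792/2115 ≈ -998.48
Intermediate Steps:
j(N) = 2*N*(6 + N) (j(N) = (2*N)*(6 + N) = 2*N*(6 + N))
I = 1483/2115 (I = -34*(-1/47) - 1*1/45 = 34/47 - 1/45 = 1483/2115 ≈ 0.70118)
(I*j((-5 + 5) - 4))*89 = (1483*(2*((-5 + 5) - 4)*(6 + ((-5 + 5) - 4)))/2115)*89 = (1483*(2*(0 - 4)*(6 + (0 - 4)))/2115)*89 = (1483*(2*(-4)*(6 - 4))/2115)*89 = (1483*(2*(-4)*2)/2115)*89 = ((1483/2115)*(-16))*89 = -23728/2115*89 = -2111792/2115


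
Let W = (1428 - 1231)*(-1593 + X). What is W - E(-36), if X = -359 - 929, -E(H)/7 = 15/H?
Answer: -6810719/12 ≈ -5.6756e+5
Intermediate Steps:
E(H) = -105/H
X = -1288
W = -567557 (W = (1428 - 1231)*(-1593 - 1288) = 197*(-2881) = -567557)
W - E(-36) = -567557 - (-105)/(-36) = -567557 - (-105)*(-1)/36 = -567557 - 1*35/12 = -567557 - 35/12 = -6810719/12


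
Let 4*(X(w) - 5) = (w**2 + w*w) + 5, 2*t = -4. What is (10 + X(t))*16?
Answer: 292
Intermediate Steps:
t = -2 (t = (1/2)*(-4) = -2)
X(w) = 25/4 + w**2/2 (X(w) = 5 + ((w**2 + w*w) + 5)/4 = 5 + ((w**2 + w**2) + 5)/4 = 5 + (2*w**2 + 5)/4 = 5 + (5 + 2*w**2)/4 = 5 + (5/4 + w**2/2) = 25/4 + w**2/2)
(10 + X(t))*16 = (10 + (25/4 + (1/2)*(-2)**2))*16 = (10 + (25/4 + (1/2)*4))*16 = (10 + (25/4 + 2))*16 = (10 + 33/4)*16 = (73/4)*16 = 292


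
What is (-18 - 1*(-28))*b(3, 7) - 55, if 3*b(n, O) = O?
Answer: -95/3 ≈ -31.667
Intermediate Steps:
b(n, O) = O/3
(-18 - 1*(-28))*b(3, 7) - 55 = (-18 - 1*(-28))*((1/3)*7) - 55 = (-18 + 28)*(7/3) - 55 = 10*(7/3) - 55 = 70/3 - 55 = -95/3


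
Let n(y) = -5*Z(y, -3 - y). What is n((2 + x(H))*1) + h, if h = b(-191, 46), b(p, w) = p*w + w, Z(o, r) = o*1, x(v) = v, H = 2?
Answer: -8760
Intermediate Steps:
Z(o, r) = o
b(p, w) = w + p*w
n(y) = -5*y
h = -8740 (h = 46*(1 - 191) = 46*(-190) = -8740)
n((2 + x(H))*1) + h = -5*(2 + 2) - 8740 = -20 - 8740 = -8760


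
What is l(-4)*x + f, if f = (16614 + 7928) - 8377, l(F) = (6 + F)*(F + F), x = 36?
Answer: 15589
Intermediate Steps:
l(F) = 2*F*(6 + F) (l(F) = (6 + F)*(2*F) = 2*F*(6 + F))
f = 16165 (f = 24542 - 8377 = 16165)
l(-4)*x + f = (2*(-4)*(6 - 4))*36 + 16165 = (2*(-4)*2)*36 + 16165 = -16*36 + 16165 = -576 + 16165 = 15589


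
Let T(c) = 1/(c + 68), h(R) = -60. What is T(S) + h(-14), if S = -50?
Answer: -1079/18 ≈ -59.944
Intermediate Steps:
T(c) = 1/(68 + c)
T(S) + h(-14) = 1/(68 - 50) - 60 = 1/18 - 60 = -1079/18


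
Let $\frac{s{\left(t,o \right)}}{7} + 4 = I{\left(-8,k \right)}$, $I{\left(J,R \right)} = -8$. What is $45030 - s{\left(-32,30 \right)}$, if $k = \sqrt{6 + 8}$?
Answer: $45114$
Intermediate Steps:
$k = \sqrt{14} \approx 3.7417$
$s{\left(t,o \right)} = -84$ ($s{\left(t,o \right)} = -28 + 7 \left(-8\right) = -28 - 56 = -84$)
$45030 - s{\left(-32,30 \right)} = 45030 - -84 = 45030 + 84 = 45114$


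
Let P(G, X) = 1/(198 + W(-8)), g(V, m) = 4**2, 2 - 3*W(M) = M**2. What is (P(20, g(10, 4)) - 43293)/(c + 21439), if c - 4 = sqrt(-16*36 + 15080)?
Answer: -493872452739/244607080340 + 23031873*sqrt(74)/17471934310 ≈ -2.0077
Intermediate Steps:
W(M) = 2/3 - M**2/3
g(V, m) = 16
c = 4 + 14*sqrt(74) (c = 4 + sqrt(-16*36 + 15080) = 4 + sqrt(-576 + 15080) = 4 + sqrt(14504) = 4 + 14*sqrt(74) ≈ 124.43)
P(G, X) = 3/532 (P(G, X) = 1/(198 + (2/3 - 1/3*(-8)**2)) = 1/(198 + (2/3 - 1/3*64)) = 1/(198 + (2/3 - 64/3)) = 1/(198 - 62/3) = 1/(532/3) = 3/532)
(P(20, g(10, 4)) - 43293)/(c + 21439) = (3/532 - 43293)/((4 + 14*sqrt(74)) + 21439) = -23031873/(532*(21443 + 14*sqrt(74)))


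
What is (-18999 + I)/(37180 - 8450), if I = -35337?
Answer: -27168/14365 ≈ -1.8913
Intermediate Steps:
(-18999 + I)/(37180 - 8450) = (-18999 - 35337)/(37180 - 8450) = -54336/28730 = -54336*1/28730 = -27168/14365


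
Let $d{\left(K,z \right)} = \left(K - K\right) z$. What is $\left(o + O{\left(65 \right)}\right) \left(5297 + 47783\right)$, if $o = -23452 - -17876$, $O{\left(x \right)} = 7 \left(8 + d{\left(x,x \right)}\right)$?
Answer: $-293001600$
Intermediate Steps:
$d{\left(K,z \right)} = 0$ ($d{\left(K,z \right)} = 0 z = 0$)
$O{\left(x \right)} = 56$ ($O{\left(x \right)} = 7 \left(8 + 0\right) = 7 \cdot 8 = 56$)
$o = -5576$ ($o = -23452 + 17876 = -5576$)
$\left(o + O{\left(65 \right)}\right) \left(5297 + 47783\right) = \left(-5576 + 56\right) \left(5297 + 47783\right) = \left(-5520\right) 53080 = -293001600$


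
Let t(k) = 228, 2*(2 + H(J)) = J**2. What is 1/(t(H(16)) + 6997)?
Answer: 1/7225 ≈ 0.00013841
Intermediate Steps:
H(J) = -2 + J**2/2
1/(t(H(16)) + 6997) = 1/(228 + 6997) = 1/7225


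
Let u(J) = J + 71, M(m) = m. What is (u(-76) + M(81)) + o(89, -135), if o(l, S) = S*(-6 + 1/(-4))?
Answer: 3679/4 ≈ 919.75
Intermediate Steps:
o(l, S) = -25*S/4 (o(l, S) = S*(-6 - ¼) = S*(-25/4) = -25*S/4)
u(J) = 71 + J
(u(-76) + M(81)) + o(89, -135) = ((71 - 76) + 81) - 25/4*(-135) = (-5 + 81) + 3375/4 = 76 + 3375/4 = 3679/4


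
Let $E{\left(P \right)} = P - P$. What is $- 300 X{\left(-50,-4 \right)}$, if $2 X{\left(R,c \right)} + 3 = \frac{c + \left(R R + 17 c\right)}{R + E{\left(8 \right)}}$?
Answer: $7734$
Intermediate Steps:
$E{\left(P \right)} = 0$
$X{\left(R,c \right)} = - \frac{3}{2} + \frac{R^{2} + 18 c}{2 R}$ ($X{\left(R,c \right)} = - \frac{3}{2} + \frac{\left(c + \left(R R + 17 c\right)\right) \frac{1}{R + 0}}{2} = - \frac{3}{2} + \frac{\left(c + \left(R^{2} + 17 c\right)\right) \frac{1}{R}}{2} = - \frac{3}{2} + \frac{\left(R^{2} + 18 c\right) \frac{1}{R}}{2} = - \frac{3}{2} + \frac{\frac{1}{R} \left(R^{2} + 18 c\right)}{2} = - \frac{3}{2} + \frac{R^{2} + 18 c}{2 R}$)
$- 300 X{\left(-50,-4 \right)} = - 300 \left(- \frac{3}{2} + \frac{1}{2} \left(-50\right) + 9 \left(-4\right) \frac{1}{-50}\right) = - 300 \left(- \frac{3}{2} - 25 + 9 \left(-4\right) \left(- \frac{1}{50}\right)\right) = - 300 \left(- \frac{3}{2} - 25 + \frac{18}{25}\right) = \left(-300\right) \left(- \frac{1289}{50}\right) = 7734$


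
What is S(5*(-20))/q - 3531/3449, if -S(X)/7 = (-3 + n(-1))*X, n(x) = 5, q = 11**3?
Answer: 128839/4590619 ≈ 0.028066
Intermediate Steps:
q = 1331
S(X) = -14*X (S(X) = -7*(-3 + 5)*X = -14*X)
S(5*(-20))/q - 3531/3449 = -70*(-20)/1331 - 3531/3449 = -14*(-100)*(1/1331) - 3531*1/3449 = 1400*(1/1331) - 3531/3449 = 1400/1331 - 3531/3449 = 128839/4590619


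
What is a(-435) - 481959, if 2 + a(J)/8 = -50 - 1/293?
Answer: -141335883/293 ≈ -4.8238e+5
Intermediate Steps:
a(J) = -121896/293 (a(J) = -16 + 8*(-50 - 1/293) = -16 + 8*(-14651/293) = -16 - 117208/293 = -121896/293)
a(-435) - 481959 = -121896/293 - 481959 = -141335883/293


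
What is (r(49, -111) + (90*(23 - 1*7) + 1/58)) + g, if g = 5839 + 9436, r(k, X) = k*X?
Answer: 654009/58 ≈ 11276.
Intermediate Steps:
r(k, X) = X*k
g = 15275
(r(49, -111) + (90*(23 - 1*7) + 1/58)) + g = (-111*49 + (90*(23 - 1*7) + 1/58)) + 15275 = (-5439 + (90*(23 - 7) + 1*(1/58))) + 15275 = (-5439 + (90*16 + 1/58)) + 15275 = (-5439 + (1440 + 1/58)) + 15275 = (-5439 + 83521/58) + 15275 = -231941/58 + 15275 = 654009/58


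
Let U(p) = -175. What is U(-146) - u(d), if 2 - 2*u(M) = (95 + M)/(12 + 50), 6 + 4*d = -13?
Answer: -86935/496 ≈ -175.27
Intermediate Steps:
d = -19/4 (d = -3/2 + (1/4)*(-13) = -3/2 - 13/4 = -19/4 ≈ -4.7500)
u(M) = 29/124 - M/124 (u(M) = 1 - (95 + M)/(2*(12 + 50)) = 1 - (95 + M)/(2*62) = 1 - (95/62 + M/62)/2 = 1 + (-95/124 - M/124) = 29/124 - M/124)
U(-146) - u(d) = -175 - (29/124 - 1/124*(-19/4)) = -175 - (29/124 + 19/496) = -175 - 1*135/496 = -175 - 135/496 = -86935/496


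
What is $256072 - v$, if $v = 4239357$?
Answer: $-3983285$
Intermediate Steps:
$256072 - v = 256072 - 4239357 = -3983285$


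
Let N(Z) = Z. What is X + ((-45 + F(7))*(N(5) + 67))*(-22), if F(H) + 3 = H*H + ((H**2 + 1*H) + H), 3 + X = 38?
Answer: -101341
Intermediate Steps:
X = 35 (X = -3 + 38 = 35)
F(H) = -3 + 2*H + 2*H**2 (F(H) = -3 + (H*H + ((H**2 + 1*H) + H)) = -3 + (H**2 + ((H**2 + H) + H)) = -3 + (H**2 + ((H + H**2) + H)) = -3 + (H**2 + (H**2 + 2*H)) = -3 + (2*H + 2*H**2) = -3 + 2*H + 2*H**2)
X + ((-45 + F(7))*(N(5) + 67))*(-22) = 35 + ((-45 + (-3 + 2*7 + 2*7**2))*(5 + 67))*(-22) = 35 + ((-45 + (-3 + 14 + 2*49))*72)*(-22) = 35 + ((-45 + (-3 + 14 + 98))*72)*(-22) = 35 + ((-45 + 109)*72)*(-22) = 35 + (64*72)*(-22) = 35 + 4608*(-22) = 35 - 101376 = -101341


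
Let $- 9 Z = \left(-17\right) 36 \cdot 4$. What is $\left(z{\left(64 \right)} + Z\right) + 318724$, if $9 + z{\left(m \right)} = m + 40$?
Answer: $319091$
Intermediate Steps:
$z{\left(m \right)} = 31 + m$ ($z{\left(m \right)} = -9 + \left(m + 40\right) = -9 + \left(40 + m\right) = 31 + m$)
$Z = 272$ ($Z = - \frac{\left(-17\right) 36 \cdot 4}{9} = - \frac{\left(-612\right) 4}{9} = \left(- \frac{1}{9}\right) \left(-2448\right) = 272$)
$\left(z{\left(64 \right)} + Z\right) + 318724 = \left(\left(31 + 64\right) + 272\right) + 318724 = \left(95 + 272\right) + 318724 = 367 + 318724 = 319091$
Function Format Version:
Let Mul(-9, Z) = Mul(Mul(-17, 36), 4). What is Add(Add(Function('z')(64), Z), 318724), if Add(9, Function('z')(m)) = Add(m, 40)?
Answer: 319091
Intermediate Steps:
Function('z')(m) = Add(31, m) (Function('z')(m) = Add(-9, Add(m, 40)) = Add(-9, Add(40, m)) = Add(31, m))
Z = 272 (Z = Mul(Rational(-1, 9), Mul(Mul(-17, 36), 4)) = Mul(Rational(-1, 9), Mul(-612, 4)) = Mul(Rational(-1, 9), -2448) = 272)
Add(Add(Function('z')(64), Z), 318724) = Add(Add(Add(31, 64), 272), 318724) = Add(Add(95, 272), 318724) = Add(367, 318724) = 319091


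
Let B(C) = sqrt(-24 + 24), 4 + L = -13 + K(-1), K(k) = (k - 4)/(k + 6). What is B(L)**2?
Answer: 0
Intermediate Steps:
K(k) = (-4 + k)/(6 + k)
L = -18 (L = -4 + (-13 + (-4 - 1)/(6 - 1)) = -4 + (-13 - 5/5) = -4 + (-13 + (1/5)*(-5)) = -4 + (-13 - 1) = -4 - 14 = -18)
B(C) = 0 (B(C) = sqrt(0) = 0)
B(L)**2 = 0**2 = 0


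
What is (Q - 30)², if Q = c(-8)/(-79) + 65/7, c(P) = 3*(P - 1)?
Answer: 126922756/305809 ≈ 415.04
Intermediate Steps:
c(P) = -3 + 3*P (c(P) = 3*(-1 + P) = -3 + 3*P)
Q = 5324/553 (Q = (-3 + 3*(-8))/(-79) + 65/7 = (-3 - 24)*(-1/79) + 65*(⅐) = -27*(-1/79) + 65/7 = 27/79 + 65/7 = 5324/553 ≈ 9.6275)
(Q - 30)² = (5324/553 - 30)² = (-11266/553)² = 126922756/305809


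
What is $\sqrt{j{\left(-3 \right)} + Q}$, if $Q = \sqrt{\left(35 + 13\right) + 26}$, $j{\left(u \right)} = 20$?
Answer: $\sqrt{20 + \sqrt{74}} \approx 5.3481$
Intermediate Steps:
$Q = \sqrt{74}$ ($Q = \sqrt{48 + 26} = \sqrt{74} \approx 8.6023$)
$\sqrt{j{\left(-3 \right)} + Q} = \sqrt{20 + \sqrt{74}}$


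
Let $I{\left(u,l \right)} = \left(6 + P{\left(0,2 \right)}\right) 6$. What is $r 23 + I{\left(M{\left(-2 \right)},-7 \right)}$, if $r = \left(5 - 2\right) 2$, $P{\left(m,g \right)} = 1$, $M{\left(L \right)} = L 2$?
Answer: $180$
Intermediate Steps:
$M{\left(L \right)} = 2 L$
$r = 6$ ($r = 3 \cdot 2 = 6$)
$I{\left(u,l \right)} = 42$ ($I{\left(u,l \right)} = \left(6 + 1\right) 6 = 7 \cdot 6 = 42$)
$r 23 + I{\left(M{\left(-2 \right)},-7 \right)} = 6 \cdot 23 + 42 = 138 + 42 = 180$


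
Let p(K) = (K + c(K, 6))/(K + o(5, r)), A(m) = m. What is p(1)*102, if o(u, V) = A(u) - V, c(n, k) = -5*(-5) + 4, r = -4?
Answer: 306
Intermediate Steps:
c(n, k) = 29 (c(n, k) = 25 + 4 = 29)
o(u, V) = u - V
p(K) = (29 + K)/(9 + K) (p(K) = (K + 29)/(K + (5 - 1*(-4))) = (29 + K)/(K + (5 + 4)) = (29 + K)/(K + 9) = (29 + K)/(9 + K))
p(1)*102 = ((29 + 1)/(9 + 1))*102 = (30/10)*102 = ((⅒)*30)*102 = 3*102 = 306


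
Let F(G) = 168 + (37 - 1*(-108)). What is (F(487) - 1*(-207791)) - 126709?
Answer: 81395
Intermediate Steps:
F(G) = 313 (F(G) = 168 + (37 + 108) = 168 + 145 = 313)
(F(487) - 1*(-207791)) - 126709 = (313 - 1*(-207791)) - 126709 = (313 + 207791) - 126709 = 208104 - 126709 = 81395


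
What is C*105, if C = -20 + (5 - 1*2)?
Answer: -1785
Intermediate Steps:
C = -17 (C = -20 + (5 - 2) = -20 + 3 = -17)
C*105 = -17*105 = -1785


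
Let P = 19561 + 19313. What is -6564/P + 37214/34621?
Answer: 203234132/224309459 ≈ 0.90604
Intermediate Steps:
P = 38874
-6564/P + 37214/34621 = -6564/38874 + 37214/34621 = -6564*1/38874 + 37214*(1/34621) = -1094/6479 + 37214/34621 = 203234132/224309459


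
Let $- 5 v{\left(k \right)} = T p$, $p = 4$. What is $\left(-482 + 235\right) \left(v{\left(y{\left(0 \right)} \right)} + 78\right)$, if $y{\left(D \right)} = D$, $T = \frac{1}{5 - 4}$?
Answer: $- \frac{95342}{5} \approx -19068.0$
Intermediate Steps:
$T = 1$ ($T = 1^{-1} = 1$)
$v{\left(k \right)} = - \frac{4}{5}$ ($v{\left(k \right)} = - \frac{1 \cdot 4}{5} = \left(- \frac{1}{5}\right) 4 = - \frac{4}{5}$)
$\left(-482 + 235\right) \left(v{\left(y{\left(0 \right)} \right)} + 78\right) = \left(-482 + 235\right) \left(- \frac{4}{5} + 78\right) = \left(-247\right) \frac{386}{5} = - \frac{95342}{5}$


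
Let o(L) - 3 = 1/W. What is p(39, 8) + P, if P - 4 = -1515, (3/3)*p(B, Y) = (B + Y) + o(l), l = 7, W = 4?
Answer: -5843/4 ≈ -1460.8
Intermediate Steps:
o(L) = 13/4 (o(L) = 3 + 1/4 = 3 + ¼ = 13/4)
p(B, Y) = 13/4 + B + Y (p(B, Y) = (B + Y) + 13/4 = 13/4 + B + Y)
P = -1511 (P = 4 - 1515 = -1511)
p(39, 8) + P = (13/4 + 39 + 8) - 1511 = 201/4 - 1511 = -5843/4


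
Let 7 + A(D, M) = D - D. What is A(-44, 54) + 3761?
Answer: 3754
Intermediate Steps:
A(D, M) = -7 (A(D, M) = -7 + (D - D) = -7 + 0 = -7)
A(-44, 54) + 3761 = -7 + 3761 = 3754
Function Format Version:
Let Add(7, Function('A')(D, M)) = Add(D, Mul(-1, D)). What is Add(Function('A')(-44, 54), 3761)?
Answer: 3754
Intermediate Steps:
Function('A')(D, M) = -7 (Function('A')(D, M) = Add(-7, Add(D, Mul(-1, D))) = Add(-7, 0) = -7)
Add(Function('A')(-44, 54), 3761) = Add(-7, 3761) = 3754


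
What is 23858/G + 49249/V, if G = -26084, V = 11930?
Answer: 124998122/38897765 ≈ 3.2135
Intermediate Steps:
23858/G + 49249/V = 23858/(-26084) + 49249/11930 = 23858*(-1/26084) + 49249*(1/11930) = -11929/13042 + 49249/11930 = 124998122/38897765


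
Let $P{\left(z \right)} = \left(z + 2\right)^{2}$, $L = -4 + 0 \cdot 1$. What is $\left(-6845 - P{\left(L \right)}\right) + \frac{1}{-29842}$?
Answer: $- \frac{204387859}{29842} \approx -6849.0$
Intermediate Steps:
$L = -4$ ($L = -4 + 0 = -4$)
$P{\left(z \right)} = \left(2 + z\right)^{2}$
$\left(-6845 - P{\left(L \right)}\right) + \frac{1}{-29842} = \left(-6845 - \left(2 - 4\right)^{2}\right) + \frac{1}{-29842} = \left(-6845 - \left(-2\right)^{2}\right) - \frac{1}{29842} = \left(-6845 - 4\right) - \frac{1}{29842} = -6849 - \frac{1}{29842} = - \frac{204387859}{29842}$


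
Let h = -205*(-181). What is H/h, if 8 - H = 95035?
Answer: -95027/37105 ≈ -2.5610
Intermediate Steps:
h = 37105
H = -95027 (H = 8 - 1*95035 = 8 - 95035 = -95027)
H/h = -95027/37105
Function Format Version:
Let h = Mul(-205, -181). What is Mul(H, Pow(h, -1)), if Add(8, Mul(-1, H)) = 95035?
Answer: Rational(-95027, 37105) ≈ -2.5610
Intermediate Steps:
h = 37105
H = -95027 (H = Add(8, Mul(-1, 95035)) = Add(8, -95035) = -95027)
Mul(H, Pow(h, -1)) = Mul(-95027, Pow(37105, -1)) = Mul(-95027, Rational(1, 37105)) = Rational(-95027, 37105)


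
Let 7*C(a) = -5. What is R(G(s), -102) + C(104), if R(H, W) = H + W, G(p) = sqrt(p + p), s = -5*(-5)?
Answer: -719/7 + 5*sqrt(2) ≈ -95.643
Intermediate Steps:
s = 25
C(a) = -5/7 (C(a) = (1/7)*(-5) = -5/7)
G(p) = sqrt(2)*sqrt(p) (G(p) = sqrt(2*p) = sqrt(2)*sqrt(p))
R(G(s), -102) + C(104) = (sqrt(2)*sqrt(25) - 102) - 5/7 = (sqrt(2)*5 - 102) - 5/7 = (5*sqrt(2) - 102) - 5/7 = (-102 + 5*sqrt(2)) - 5/7 = -719/7 + 5*sqrt(2)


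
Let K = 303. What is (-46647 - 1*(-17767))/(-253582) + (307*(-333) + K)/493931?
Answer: -5791189408/62626005421 ≈ -0.092473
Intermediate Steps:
(-46647 - 1*(-17767))/(-253582) + (307*(-333) + K)/493931 = (-46647 - 1*(-17767))/(-253582) + (307*(-333) + 303)/493931 = (-46647 + 17767)*(-1/253582) + (-102231 + 303)*(1/493931) = -28880*(-1/253582) - 101928*1/493931 = 14440/126791 - 101928/493931 = -5791189408/62626005421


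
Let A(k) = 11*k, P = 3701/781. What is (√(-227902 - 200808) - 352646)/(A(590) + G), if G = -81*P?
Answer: -275416526/4768909 + 781*I*√428710/4768909 ≈ -57.753 + 0.10723*I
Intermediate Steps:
P = 3701/781 (P = 3701*(1/781) = 3701/781 ≈ 4.7388)
G = -299781/781 (G = -81*3701/781 = -299781/781 ≈ -383.84)
(√(-227902 - 200808) - 352646)/(A(590) + G) = (√(-227902 - 200808) - 352646)/(11*590 - 299781/781) = (√(-428710) - 352646)/(6490 - 299781/781) = (I*√428710 - 352646)/(4768909/781) = (-352646 + I*√428710)*(781/4768909) = -275416526/4768909 + 781*I*√428710/4768909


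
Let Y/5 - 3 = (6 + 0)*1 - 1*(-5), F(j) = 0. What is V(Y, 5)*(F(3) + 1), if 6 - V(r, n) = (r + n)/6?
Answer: -13/2 ≈ -6.5000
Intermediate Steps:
Y = 70 (Y = 15 + 5*((6 + 0)*1 - 1*(-5)) = 15 + 5*(6*1 + 5) = 15 + 5*(6 + 5) = 15 + 5*11 = 15 + 55 = 70)
V(r, n) = 6 - n/6 - r/6 (V(r, n) = 6 - (r + n)/6 = 6 - (n + r)/6 = 6 - (n/6 + r/6) = 6 + (-n/6 - r/6) = 6 - n/6 - r/6)
V(Y, 5)*(F(3) + 1) = (6 - 1/6*5 - 1/6*70)*(0 + 1) = (6 - 5/6 - 35/3)*1 = -13/2*1 = -13/2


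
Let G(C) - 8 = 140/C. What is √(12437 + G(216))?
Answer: √4032390/18 ≈ 111.56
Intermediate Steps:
G(C) = 8 + 140/C
√(12437 + G(216)) = √(12437 + (8 + 140/216)) = √(12437 + (8 + 140*(1/216))) = √(12437 + (8 + 35/54)) = √(12437 + 467/54) = √(672065/54) = √4032390/18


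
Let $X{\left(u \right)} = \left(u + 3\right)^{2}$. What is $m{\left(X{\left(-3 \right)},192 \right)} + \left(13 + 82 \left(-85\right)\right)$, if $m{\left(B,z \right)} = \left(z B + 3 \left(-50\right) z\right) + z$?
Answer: $-35565$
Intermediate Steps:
$X{\left(u \right)} = \left(3 + u\right)^{2}$
$m{\left(B,z \right)} = - 149 z + B z$ ($m{\left(B,z \right)} = \left(B z - 150 z\right) + z = \left(- 150 z + B z\right) + z = - 149 z + B z$)
$m{\left(X{\left(-3 \right)},192 \right)} + \left(13 + 82 \left(-85\right)\right) = 192 \left(-149 + \left(3 - 3\right)^{2}\right) + \left(13 + 82 \left(-85\right)\right) = 192 \left(-149 + 0^{2}\right) + \left(13 - 6970\right) = 192 \left(-149 + 0\right) - 6957 = 192 \left(-149\right) - 6957 = -28608 - 6957 = -35565$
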